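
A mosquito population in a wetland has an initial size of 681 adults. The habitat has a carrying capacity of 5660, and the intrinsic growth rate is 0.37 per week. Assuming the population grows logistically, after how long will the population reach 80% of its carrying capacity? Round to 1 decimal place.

A = (K − N₀)/N₀ = (5660 − 681)/681 = 7.3113.
Solve 5660/(1 + 7.3113·e^(−0.37t)) = 4528: 1 + 7.3113·e^(−0.37t) = 1.25, so e^(−0.37t) = 0.0341936.
−0.37·t = ln(0.0341936) = -3.3757, so t = 3.3757/0.37 = 9.1236.

9.1 weeks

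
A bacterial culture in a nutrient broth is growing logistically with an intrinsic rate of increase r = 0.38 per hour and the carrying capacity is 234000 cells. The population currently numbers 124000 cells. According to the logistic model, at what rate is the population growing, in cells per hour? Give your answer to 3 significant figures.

dN/dt = rN(1 − N/K) = 0.38 × 124000 × (1 − 124000/234000).
1 − 124000/234000 = 0.47009; dN/dt = 0.38 × 124000 × 0.47009 = 22150.

22200 cells per hour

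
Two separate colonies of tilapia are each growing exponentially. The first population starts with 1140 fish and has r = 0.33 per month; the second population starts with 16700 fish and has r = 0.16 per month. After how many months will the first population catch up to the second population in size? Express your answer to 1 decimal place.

15.8 months

Set 1140·e^(0.33t) = 16700·e^(0.16t).
e^((0.33 − 0.16)t) = 16700/1140 → e^(0.17·t) = 14.649.
0.17·t = ln(14.649) = 2.6844, so t = 2.6844/0.17 = 15.79.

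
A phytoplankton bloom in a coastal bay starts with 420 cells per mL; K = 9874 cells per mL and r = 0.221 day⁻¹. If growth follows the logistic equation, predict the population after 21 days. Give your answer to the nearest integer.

A = (K − N₀)/N₀ = (9874 − 420)/420 = 22.51.
N(t) = K/(1 + A·e^(−rt)) = 9874/(1 + 22.51×e^(−0.221×21)).
e^(−4.641) = 0.009648; denominator = 1 + 22.51×0.009648 = 1.2172.
N = 9874/1.2172 = 8112.24.

8112 cells per mL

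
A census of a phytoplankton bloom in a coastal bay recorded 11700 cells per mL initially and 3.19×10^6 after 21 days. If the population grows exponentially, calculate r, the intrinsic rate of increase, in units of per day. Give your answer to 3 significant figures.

0.267 per day

From N(t) = N₀·e^(rt): e^(r·21) = 3.19×10^6/11700 = 272.65.
r·21 = ln(272.65) = 5.6082, so r = 5.6082/21 = 0.26706.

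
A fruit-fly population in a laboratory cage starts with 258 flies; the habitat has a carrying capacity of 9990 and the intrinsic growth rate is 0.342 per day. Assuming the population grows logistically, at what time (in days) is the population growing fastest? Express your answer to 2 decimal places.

10.61 days

Logistic growth is fastest at N = K/2 = 4995.
A = (K − N₀)/N₀ = 37.721. Set K/(1 + A·e^(−rt)) = K/2 → A·e^(−rt) = 1.
e^(−0.342t) = 1/37.721 = 0.0265105, so t = ln(37.721)/0.342 = 3.6302/0.342 = 10.615.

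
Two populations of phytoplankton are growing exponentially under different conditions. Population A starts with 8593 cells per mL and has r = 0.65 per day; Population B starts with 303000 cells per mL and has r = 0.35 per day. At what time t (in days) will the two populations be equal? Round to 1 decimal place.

Set 8593·e^(0.65t) = 303000·e^(0.35t).
e^((0.65 − 0.35)t) = 303000/8593 → e^(0.3·t) = 35.261.
0.3·t = ln(35.261) = 3.5628, so t = 3.5628/0.3 = 11.876.

11.9 days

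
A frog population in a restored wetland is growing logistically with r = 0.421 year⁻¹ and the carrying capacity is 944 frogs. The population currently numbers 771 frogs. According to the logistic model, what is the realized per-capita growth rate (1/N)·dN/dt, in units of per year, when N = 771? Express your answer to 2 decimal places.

(1/N)·dN/dt = r(1 − N/K) = 0.421 × (1 − 771/944).
= 0.421 × 0.18326 = 0.077154.

0.08 per year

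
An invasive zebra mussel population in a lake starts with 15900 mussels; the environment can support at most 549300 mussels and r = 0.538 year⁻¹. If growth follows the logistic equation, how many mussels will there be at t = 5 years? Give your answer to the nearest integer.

167612 mussels

A = (K − N₀)/N₀ = (549300 − 15900)/15900 = 33.547.
N(t) = K/(1 + A·e^(−rt)) = 549300/(1 + 33.547×e^(−0.538×5)).
e^(−2.69) = 0.067881; denominator = 1 + 33.547×0.067881 = 3.2772.
N = 549300/3.2772 = 167612.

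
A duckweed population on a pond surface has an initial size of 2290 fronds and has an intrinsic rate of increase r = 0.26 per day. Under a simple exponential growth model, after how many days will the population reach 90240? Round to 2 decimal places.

Set N₀·e^(rt) = 90240: e^(0.26·t) = 90240/2290 = 39.406.
0.26·t = ln(39.406) = 3.6739, so t = 3.6739/0.26 = 14.13.

14.13 days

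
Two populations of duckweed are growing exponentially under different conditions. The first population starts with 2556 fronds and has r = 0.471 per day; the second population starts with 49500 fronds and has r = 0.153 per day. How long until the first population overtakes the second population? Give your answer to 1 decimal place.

9.3 days

Set 2556·e^(0.471t) = 49500·e^(0.153t).
e^((0.471 − 0.153)t) = 49500/2556 → e^(0.318·t) = 19.366.
0.318·t = ln(19.366) = 2.9635, so t = 2.9635/0.318 = 9.3193.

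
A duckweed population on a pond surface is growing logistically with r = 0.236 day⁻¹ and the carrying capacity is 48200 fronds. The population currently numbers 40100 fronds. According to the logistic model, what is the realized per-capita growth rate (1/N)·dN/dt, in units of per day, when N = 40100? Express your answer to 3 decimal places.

(1/N)·dN/dt = r(1 − N/K) = 0.236 × (1 − 40100/48200).
= 0.236 × 0.16805 = 0.03966.

0.040 per day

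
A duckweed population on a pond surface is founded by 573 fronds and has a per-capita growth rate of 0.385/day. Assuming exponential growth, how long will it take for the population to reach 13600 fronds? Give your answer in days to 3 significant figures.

8.23 days

Set N₀·e^(rt) = 13600: e^(0.385·t) = 13600/573 = 23.735.
0.385·t = ln(23.735) = 3.1669, so t = 3.1669/0.385 = 8.2258.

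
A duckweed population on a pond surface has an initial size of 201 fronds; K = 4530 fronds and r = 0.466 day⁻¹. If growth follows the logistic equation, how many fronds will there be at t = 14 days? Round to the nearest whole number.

A = (K − N₀)/N₀ = (4530 − 201)/201 = 21.537.
N(t) = K/(1 + A·e^(−rt)) = 4530/(1 + 21.537×e^(−0.466×14)).
e^(−6.524) = 0.0014678; denominator = 1 + 21.537×0.0014678 = 1.0316.
N = 4530/1.0316 = 4391.19.

4391 fronds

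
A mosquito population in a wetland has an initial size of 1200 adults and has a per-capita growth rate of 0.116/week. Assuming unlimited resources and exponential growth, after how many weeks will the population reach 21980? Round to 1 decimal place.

25.1 weeks

Set N₀·e^(rt) = 21980: e^(0.116·t) = 21980/1200 = 18.317.
0.116·t = ln(18.317) = 2.9078, so t = 2.9078/0.116 = 25.067.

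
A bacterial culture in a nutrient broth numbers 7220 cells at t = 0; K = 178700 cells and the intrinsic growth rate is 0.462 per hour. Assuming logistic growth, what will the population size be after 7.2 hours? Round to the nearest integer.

96429 cells

A = (K − N₀)/N₀ = (178700 − 7220)/7220 = 23.751.
N(t) = K/(1 + A·e^(−rt)) = 178700/(1 + 23.751×e^(−0.462×7.2)).
e^(−3.326) = 0.035922; denominator = 1 + 23.751×0.035922 = 1.8532.
N = 178700/1.8532 = 96429.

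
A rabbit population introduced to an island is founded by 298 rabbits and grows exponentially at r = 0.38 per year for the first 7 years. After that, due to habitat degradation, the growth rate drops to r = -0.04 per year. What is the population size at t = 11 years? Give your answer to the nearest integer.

Phase 1: N(7) = 298·e^(0.38×7) = 298·e^2.66 = 4260.29.
Phase 2 runs for 11 − 7 = 4 years at r = -0.04.
N(11) = 4260.29·e^(-0.04×4) = 4260.29·e^-0.16 = 3630.38.

3630 rabbits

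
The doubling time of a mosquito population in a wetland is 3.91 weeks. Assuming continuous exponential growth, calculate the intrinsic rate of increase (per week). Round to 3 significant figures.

0.177 per week

r = ln(2)/t_d = 0.6931/3.91 = 0.17728.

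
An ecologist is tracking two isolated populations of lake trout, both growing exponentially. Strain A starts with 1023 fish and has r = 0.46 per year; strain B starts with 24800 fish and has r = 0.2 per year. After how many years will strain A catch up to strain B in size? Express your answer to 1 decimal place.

Set 1023·e^(0.46t) = 24800·e^(0.2t).
e^((0.46 − 0.2)t) = 24800/1023 → e^(0.26·t) = 24.242.
0.26·t = ln(24.242) = 3.1881, so t = 3.1881/0.26 = 12.262.

12.3 years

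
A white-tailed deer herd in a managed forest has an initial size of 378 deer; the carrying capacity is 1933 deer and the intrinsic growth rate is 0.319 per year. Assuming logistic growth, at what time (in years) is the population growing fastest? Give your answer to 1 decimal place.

4.4 years

Logistic growth is fastest at N = K/2 = 966.5.
A = (K − N₀)/N₀ = 4.1138. Set K/(1 + A·e^(−rt)) = K/2 → A·e^(−rt) = 1.
e^(−0.319t) = 1/4.1138 = 0.243087, so t = ln(4.1138)/0.319 = 1.4143/0.319 = 4.4337.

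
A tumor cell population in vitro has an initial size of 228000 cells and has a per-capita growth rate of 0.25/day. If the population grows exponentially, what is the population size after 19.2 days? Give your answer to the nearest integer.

27704375 cells

N(t) = N₀·e^(rt) = 228000 × e^(0.25×19.2) = 228000 × e^4.8.
e^4.8 ≈ 121.51, so N ≈ 228000 × 121.51 = 2.770438×10^7.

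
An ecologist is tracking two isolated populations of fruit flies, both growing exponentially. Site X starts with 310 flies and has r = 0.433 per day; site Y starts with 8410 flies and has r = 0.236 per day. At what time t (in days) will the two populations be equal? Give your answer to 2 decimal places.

Set 310·e^(0.433t) = 8410·e^(0.236t).
e^((0.433 − 0.236)t) = 8410/310 → e^(0.197·t) = 27.129.
0.197·t = ln(27.129) = 3.3006, so t = 3.3006/0.197 = 16.754.

16.75 days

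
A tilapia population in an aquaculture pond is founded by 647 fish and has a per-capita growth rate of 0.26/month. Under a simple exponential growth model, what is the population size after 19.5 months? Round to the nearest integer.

102986 fish

N(t) = N₀·e^(rt) = 647 × e^(0.26×19.5) = 647 × e^5.07.
e^5.07 ≈ 159.17, so N ≈ 647 × 159.17 = 102986.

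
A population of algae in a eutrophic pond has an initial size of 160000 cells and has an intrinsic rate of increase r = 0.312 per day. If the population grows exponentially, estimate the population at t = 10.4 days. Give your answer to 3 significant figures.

N(t) = N₀·e^(rt) = 160000 × e^(0.312×10.4) = 160000 × e^3.245.
e^3.245 ≈ 25.657, so N ≈ 160000 × 25.657 = 4.105053×10^6.

4110000 cells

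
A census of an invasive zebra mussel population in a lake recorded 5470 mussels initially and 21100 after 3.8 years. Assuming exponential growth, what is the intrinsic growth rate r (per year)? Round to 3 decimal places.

From N(t) = N₀·e^(rt): e^(r·3.8) = 21100/5470 = 3.8574.
r·3.8 = ln(3.8574) = 1.35, so r = 1.35/3.8 = 0.35526.

0.355 per year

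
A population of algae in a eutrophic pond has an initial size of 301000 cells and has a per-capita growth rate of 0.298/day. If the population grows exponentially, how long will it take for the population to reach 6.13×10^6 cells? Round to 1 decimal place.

Set N₀·e^(rt) = 6.13×10^6: e^(0.298·t) = 6.13×10^6/301000 = 20.365.
0.298·t = ln(20.365) = 3.0138, so t = 3.0138/0.298 = 10.114.

10.1 days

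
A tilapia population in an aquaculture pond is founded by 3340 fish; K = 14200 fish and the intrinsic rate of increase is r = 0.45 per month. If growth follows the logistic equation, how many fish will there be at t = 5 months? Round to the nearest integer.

A = (K − N₀)/N₀ = (14200 − 3340)/3340 = 3.2515.
N(t) = K/(1 + A·e^(−rt)) = 14200/(1 + 3.2515×e^(−0.45×5)).
e^(−2.25) = 0.1054; denominator = 1 + 3.2515×0.1054 = 1.3427.
N = 14200/1.3427 = 10575.7.

10576 fish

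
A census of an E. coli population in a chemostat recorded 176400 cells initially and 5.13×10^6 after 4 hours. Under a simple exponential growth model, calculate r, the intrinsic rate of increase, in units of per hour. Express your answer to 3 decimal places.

From N(t) = N₀·e^(rt): e^(r·4) = 5.13×10^6/176400 = 29.082.
r·4 = ln(29.082) = 3.3701, so r = 3.3701/4 = 0.84253.

0.843 per hour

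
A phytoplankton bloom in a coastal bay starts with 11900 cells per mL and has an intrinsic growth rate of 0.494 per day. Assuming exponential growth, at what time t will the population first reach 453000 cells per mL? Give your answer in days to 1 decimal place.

7.4 days

Set N₀·e^(rt) = 453000: e^(0.494·t) = 453000/11900 = 38.067.
0.494·t = ln(38.067) = 3.6394, so t = 3.6394/0.494 = 7.3671.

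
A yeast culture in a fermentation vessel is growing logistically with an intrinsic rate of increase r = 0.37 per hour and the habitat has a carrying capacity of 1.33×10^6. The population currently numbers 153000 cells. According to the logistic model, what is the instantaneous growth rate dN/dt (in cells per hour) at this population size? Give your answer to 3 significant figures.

50100 cells per hour

dN/dt = rN(1 − N/K) = 0.37 × 153000 × (1 − 153000/1.33×10^6).
1 − 153000/1.33×10^6 = 0.88496; dN/dt = 0.37 × 153000 × 0.88496 = 50098.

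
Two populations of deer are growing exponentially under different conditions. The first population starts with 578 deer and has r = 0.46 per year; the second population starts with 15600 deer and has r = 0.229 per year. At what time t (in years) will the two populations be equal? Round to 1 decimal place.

14.3 years

Set 578·e^(0.46t) = 15600·e^(0.229t).
e^((0.46 − 0.229)t) = 15600/578 → e^(0.231·t) = 26.99.
0.231·t = ln(26.99) = 3.2955, so t = 3.2955/0.231 = 14.266.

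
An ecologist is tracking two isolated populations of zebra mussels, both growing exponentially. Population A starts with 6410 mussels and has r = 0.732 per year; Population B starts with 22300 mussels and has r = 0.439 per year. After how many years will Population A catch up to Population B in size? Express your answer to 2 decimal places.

Set 6410·e^(0.732t) = 22300·e^(0.439t).
e^((0.732 − 0.439)t) = 22300/6410 → e^(0.293·t) = 3.4789.
0.293·t = ln(3.4789) = 1.2467, so t = 1.2467/0.293 = 4.255.

4.26 years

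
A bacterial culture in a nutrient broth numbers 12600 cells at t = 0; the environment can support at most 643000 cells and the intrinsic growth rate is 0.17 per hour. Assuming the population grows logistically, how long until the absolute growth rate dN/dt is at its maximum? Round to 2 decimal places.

Logistic growth is fastest at N = K/2 = 321500.
A = (K − N₀)/N₀ = 50.032. Set K/(1 + A·e^(−rt)) = K/2 → A·e^(−rt) = 1.
e^(−0.17t) = 1/50.032 = 0.0199873, so t = ln(50.032)/0.17 = 3.9127/0.17 = 23.016.

23.02 hours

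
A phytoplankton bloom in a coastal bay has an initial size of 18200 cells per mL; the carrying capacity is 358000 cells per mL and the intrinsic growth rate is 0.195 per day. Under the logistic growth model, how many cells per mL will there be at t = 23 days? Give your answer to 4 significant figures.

295700 cells per mL

A = (K − N₀)/N₀ = (358000 − 18200)/18200 = 18.67.
N(t) = K/(1 + A·e^(−rt)) = 358000/(1 + 18.67×e^(−0.195×23)).
e^(−4.485) = 0.011277; denominator = 1 + 18.67×0.011277 = 1.2105.
N = 358000/1.2105 = 295735.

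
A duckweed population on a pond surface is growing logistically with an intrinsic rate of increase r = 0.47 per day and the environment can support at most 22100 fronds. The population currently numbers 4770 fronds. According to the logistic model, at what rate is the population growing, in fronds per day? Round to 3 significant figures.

dN/dt = rN(1 − N/K) = 0.47 × 4770 × (1 − 4770/22100).
1 − 4770/22100 = 0.78416; dN/dt = 0.47 × 4770 × 0.78416 = 1758.

1760 fronds per day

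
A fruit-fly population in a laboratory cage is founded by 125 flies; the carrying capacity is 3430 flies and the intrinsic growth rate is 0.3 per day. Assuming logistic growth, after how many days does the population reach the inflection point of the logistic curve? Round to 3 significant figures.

10.9 days

Logistic growth is fastest at N = K/2 = 1715.
A = (K − N₀)/N₀ = 26.44. Set K/(1 + A·e^(−rt)) = K/2 → A·e^(−rt) = 1.
e^(−0.3t) = 1/26.44 = 0.0378215, so t = ln(26.44)/0.3 = 3.2749/0.3 = 10.916.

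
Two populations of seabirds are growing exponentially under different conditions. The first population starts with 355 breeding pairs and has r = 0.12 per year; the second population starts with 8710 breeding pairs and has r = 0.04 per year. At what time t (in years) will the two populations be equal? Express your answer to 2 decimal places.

Set 355·e^(0.12t) = 8710·e^(0.04t).
e^((0.12 − 0.04)t) = 8710/355 → e^(0.08·t) = 24.535.
0.08·t = ln(24.535) = 3.2001, so t = 3.2001/0.08 = 40.001.

40.00 years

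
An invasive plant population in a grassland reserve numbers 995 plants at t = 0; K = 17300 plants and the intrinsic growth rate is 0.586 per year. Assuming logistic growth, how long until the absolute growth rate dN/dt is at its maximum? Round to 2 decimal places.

Logistic growth is fastest at N = K/2 = 8650.
A = (K − N₀)/N₀ = 16.387. Set K/(1 + A·e^(−rt)) = K/2 → A·e^(−rt) = 1.
e^(−0.586t) = 1/16.387 = 0.0610242, so t = ln(16.387)/0.586 = 2.7965/0.586 = 4.7722.

4.77 years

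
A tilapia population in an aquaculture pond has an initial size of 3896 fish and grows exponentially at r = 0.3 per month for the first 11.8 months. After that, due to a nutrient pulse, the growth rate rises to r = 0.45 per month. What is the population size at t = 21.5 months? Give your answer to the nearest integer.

10561287 fish

Phase 1: N(11.8) = 3896·e^(0.3×11.8) = 3896·e^3.54 = 134283.
Phase 2 runs for 21.5 − 11.8 = 9.7 months at r = 0.45.
N(21.5) = 134283·e^(0.45×9.7) = 134283·e^4.365 = 1.056129×10^7.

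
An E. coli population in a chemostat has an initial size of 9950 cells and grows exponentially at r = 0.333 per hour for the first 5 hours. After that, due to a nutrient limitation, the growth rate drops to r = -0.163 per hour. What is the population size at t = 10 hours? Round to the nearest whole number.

23279 cells

Phase 1: N(5) = 9950·e^(0.333×5) = 9950·e^1.665 = 52592.4.
Phase 2 runs for 10 − 5 = 5 hours at r = -0.163.
N(10) = 52592.4·e^(-0.163×5) = 52592.4·e^-0.815 = 23279.5.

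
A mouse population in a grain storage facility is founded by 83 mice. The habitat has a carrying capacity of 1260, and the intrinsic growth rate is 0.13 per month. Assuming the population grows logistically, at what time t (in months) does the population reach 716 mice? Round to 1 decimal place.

22.5 months

A = (K − N₀)/N₀ = (1260 − 83)/83 = 14.181.
Solve 1260/(1 + 14.181·e^(−0.13t)) = 716: 1 + 14.181·e^(−0.13t) = 1.7598, so e^(−0.13t) = 0.0535781.
−0.13·t = ln(0.0535781) = -2.9266, so t = 2.9266/0.13 = 22.512.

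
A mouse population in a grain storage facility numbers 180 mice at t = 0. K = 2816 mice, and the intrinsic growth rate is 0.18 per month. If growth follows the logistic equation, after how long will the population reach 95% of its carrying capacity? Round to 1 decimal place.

A = (K − N₀)/N₀ = (2816 − 180)/180 = 14.644.
Solve 2816/(1 + 14.644·e^(−0.18t)) = 2675.2: 1 + 14.644·e^(−0.18t) = 1.0526, so e^(−0.18t) = 0.00359396.
−0.18·t = ln(0.00359396) = -5.6285, so t = 5.6285/0.18 = 31.269.

31.3 months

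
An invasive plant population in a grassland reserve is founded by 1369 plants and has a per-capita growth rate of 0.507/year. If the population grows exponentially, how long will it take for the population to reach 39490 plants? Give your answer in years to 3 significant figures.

Set N₀·e^(rt) = 39490: e^(0.507·t) = 39490/1369 = 28.846.
0.507·t = ln(28.846) = 3.362, so t = 3.362/0.507 = 6.6311.

6.63 years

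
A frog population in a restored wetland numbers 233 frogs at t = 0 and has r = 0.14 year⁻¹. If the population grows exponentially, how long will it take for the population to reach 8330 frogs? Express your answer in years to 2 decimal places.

25.55 years

Set N₀·e^(rt) = 8330: e^(0.14·t) = 8330/233 = 35.751.
0.14·t = ln(35.751) = 3.5766, so t = 3.5766/0.14 = 25.547.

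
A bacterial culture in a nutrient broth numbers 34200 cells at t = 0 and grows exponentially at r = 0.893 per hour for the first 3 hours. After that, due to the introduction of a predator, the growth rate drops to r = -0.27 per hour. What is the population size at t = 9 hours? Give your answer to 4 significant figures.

Phase 1: N(3) = 34200·e^(0.893×3) = 34200·e^2.679 = 498312.
Phase 2 runs for 9 − 3 = 6 hours at r = -0.27.
N(9) = 498312·e^(-0.27×6) = 498312·e^-1.62 = 98615.2.

98620 cells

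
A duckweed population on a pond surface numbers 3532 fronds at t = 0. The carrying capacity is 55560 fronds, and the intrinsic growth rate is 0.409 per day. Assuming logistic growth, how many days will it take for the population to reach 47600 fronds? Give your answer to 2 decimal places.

10.95 days

A = (K − N₀)/N₀ = (55560 − 3532)/3532 = 14.73.
Solve 55560/(1 + 14.73·e^(−0.409t)) = 47600: 1 + 14.73·e^(−0.409t) = 1.1672, so e^(−0.409t) = 0.0113525.
−0.409·t = ln(0.0113525) = -4.4783, so t = 4.4783/0.409 = 10.949.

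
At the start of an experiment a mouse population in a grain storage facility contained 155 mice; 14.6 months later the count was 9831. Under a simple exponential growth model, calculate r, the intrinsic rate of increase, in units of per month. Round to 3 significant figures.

From N(t) = N₀·e^(rt): e^(r·14.6) = 9831/155 = 63.426.
r·14.6 = ln(63.426) = 4.1499, so r = 4.1499/14.6 = 0.28424.

0.284 per month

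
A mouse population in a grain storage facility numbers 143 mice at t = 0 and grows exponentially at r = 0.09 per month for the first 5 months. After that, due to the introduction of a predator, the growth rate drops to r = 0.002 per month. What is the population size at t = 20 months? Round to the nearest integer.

Phase 1: N(5) = 143·e^(0.09×5) = 143·e^0.45 = 224.269.
Phase 2 runs for 20 − 5 = 15 months at r = 0.002.
N(20) = 224.269·e^(0.002×15) = 224.269·e^0.03 = 231.099.

231 mice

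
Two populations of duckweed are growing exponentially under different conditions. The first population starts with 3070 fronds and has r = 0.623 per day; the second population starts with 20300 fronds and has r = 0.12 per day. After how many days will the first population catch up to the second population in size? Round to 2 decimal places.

3.76 days

Set 3070·e^(0.623t) = 20300·e^(0.12t).
e^((0.623 − 0.12)t) = 20300/3070 → e^(0.503·t) = 6.6124.
0.503·t = ln(6.6124) = 1.8889, so t = 1.8889/0.503 = 3.7554.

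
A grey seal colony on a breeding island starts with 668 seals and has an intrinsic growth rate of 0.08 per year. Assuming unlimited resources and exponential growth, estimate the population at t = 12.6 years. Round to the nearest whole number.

N(t) = N₀·e^(rt) = 668 × e^(0.08×12.6) = 668 × e^1.008.
e^1.008 ≈ 2.7401, so N ≈ 668 × 2.7401 = 1830.4.

1830 seals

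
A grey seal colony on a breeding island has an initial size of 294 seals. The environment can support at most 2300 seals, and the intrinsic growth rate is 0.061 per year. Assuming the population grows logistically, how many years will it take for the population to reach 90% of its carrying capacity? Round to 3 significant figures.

A = (K − N₀)/N₀ = (2300 − 294)/294 = 6.8231.
Solve 2300/(1 + 6.8231·e^(−0.061t)) = 2070: 1 + 6.8231·e^(−0.061t) = 1.1111, so e^(−0.061t) = 0.0162845.
−0.061·t = ln(0.0162845) = -4.1175, so t = 4.1175/0.061 = 67.501.

67.5 years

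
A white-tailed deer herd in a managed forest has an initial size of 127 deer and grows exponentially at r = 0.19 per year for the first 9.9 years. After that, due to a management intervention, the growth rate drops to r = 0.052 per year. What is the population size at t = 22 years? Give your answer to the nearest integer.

Phase 1: N(9.9) = 127·e^(0.19×9.9) = 127·e^1.881 = 833.128.
Phase 2 runs for 22 − 9.9 = 12.1 years at r = 0.052.
N(22) = 833.128·e^(0.052×12.1) = 833.128·e^0.6292 = 1563.04.

1563 deer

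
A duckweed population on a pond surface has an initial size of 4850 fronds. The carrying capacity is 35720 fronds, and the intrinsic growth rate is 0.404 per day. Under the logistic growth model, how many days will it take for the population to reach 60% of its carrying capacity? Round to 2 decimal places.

5.58 days

A = (K − N₀)/N₀ = (35720 − 4850)/4850 = 6.3649.
Solve 35720/(1 + 6.3649·e^(−0.404t)) = 21432: 1 + 6.3649·e^(−0.404t) = 1.6667, so e^(−0.404t) = 0.10474.
−0.404·t = ln(0.10474) = -2.2563, so t = 2.2563/0.404 = 5.5848.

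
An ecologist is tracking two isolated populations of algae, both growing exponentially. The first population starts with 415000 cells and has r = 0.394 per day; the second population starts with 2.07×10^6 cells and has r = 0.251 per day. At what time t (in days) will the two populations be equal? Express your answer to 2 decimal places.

Set 415000·e^(0.394t) = 2.07×10^6·e^(0.251t).
e^((0.394 − 0.251)t) = 2.07×10^6/415000 → e^(0.143·t) = 4.988.
0.143·t = ln(4.988) = 1.607, so t = 1.607/0.143 = 11.238.

11.24 days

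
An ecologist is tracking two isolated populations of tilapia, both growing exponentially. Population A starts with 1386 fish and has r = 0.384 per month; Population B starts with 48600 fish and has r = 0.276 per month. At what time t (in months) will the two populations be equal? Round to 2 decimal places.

Set 1386·e^(0.384t) = 48600·e^(0.276t).
e^((0.384 − 0.276)t) = 48600/1386 → e^(0.108·t) = 35.065.
0.108·t = ln(35.065) = 3.5572, so t = 3.5572/0.108 = 32.937.

32.94 months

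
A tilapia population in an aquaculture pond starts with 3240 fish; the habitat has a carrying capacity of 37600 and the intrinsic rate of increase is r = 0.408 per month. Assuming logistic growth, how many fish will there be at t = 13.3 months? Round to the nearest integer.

A = (K − N₀)/N₀ = (37600 − 3240)/3240 = 10.605.
N(t) = K/(1 + A·e^(−rt)) = 37600/(1 + 10.605×e^(−0.408×13.3)).
e^(−5.426) = 0.0043989; denominator = 1 + 10.605×0.0043989 = 1.0467.
N = 37600/1.0467 = 35924.1.

35924 fish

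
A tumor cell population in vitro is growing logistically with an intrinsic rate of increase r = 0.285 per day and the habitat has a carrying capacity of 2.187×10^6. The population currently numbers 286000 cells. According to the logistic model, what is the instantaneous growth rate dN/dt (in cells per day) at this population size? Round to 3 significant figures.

dN/dt = rN(1 − N/K) = 0.285 × 286000 × (1 − 286000/2.187×10^6).
1 − 286000/2.187×10^6 = 0.86923; dN/dt = 0.285 × 286000 × 0.86923 = 70851.

70900 cells per day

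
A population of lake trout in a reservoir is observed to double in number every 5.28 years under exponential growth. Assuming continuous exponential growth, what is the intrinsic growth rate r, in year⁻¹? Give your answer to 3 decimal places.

r = ln(2)/t_d = 0.6931/5.28 = 0.13128.

0.131 per year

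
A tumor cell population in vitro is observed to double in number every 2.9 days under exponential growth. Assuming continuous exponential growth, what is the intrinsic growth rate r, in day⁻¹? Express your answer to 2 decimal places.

0.24 per day

r = ln(2)/t_d = 0.6931/2.9 = 0.23902.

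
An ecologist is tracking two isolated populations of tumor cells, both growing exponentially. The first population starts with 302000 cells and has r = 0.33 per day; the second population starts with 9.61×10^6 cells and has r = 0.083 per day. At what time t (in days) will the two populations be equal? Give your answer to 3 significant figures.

Set 302000·e^(0.33t) = 9.61×10^6·e^(0.083t).
e^((0.33 − 0.083)t) = 9.61×10^6/302000 → e^(0.247·t) = 31.821.
0.247·t = ln(31.821) = 3.4601, so t = 3.4601/0.247 = 14.009.

14.0 days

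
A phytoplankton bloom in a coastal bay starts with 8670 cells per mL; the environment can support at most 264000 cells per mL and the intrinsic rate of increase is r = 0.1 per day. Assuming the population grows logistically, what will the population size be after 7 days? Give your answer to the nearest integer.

16897 cells per mL

A = (K − N₀)/N₀ = (264000 − 8670)/8670 = 29.45.
N(t) = K/(1 + A·e^(−rt)) = 264000/(1 + 29.45×e^(−0.1×7)).
e^(−0.7) = 0.49659; denominator = 1 + 29.45×0.49659 = 15.624.
N = 264000/15.624 = 16896.7.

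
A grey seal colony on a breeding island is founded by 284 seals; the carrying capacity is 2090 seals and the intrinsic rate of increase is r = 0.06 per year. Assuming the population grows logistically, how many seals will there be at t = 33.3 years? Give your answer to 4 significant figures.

A = (K − N₀)/N₀ = (2090 − 284)/284 = 6.3592.
N(t) = K/(1 + A·e^(−rt)) = 2090/(1 + 6.3592×e^(−0.06×33.3)).
e^(−1.998) = 0.13561; denominator = 1 + 6.3592×0.13561 = 1.8623.
N = 2090/1.8623 = 1122.24.

1122 seals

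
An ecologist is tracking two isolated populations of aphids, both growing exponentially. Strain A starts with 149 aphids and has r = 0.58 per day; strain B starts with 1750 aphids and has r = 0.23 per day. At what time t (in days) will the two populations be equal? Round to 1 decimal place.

7.0 days

Set 149·e^(0.58t) = 1750·e^(0.23t).
e^((0.58 − 0.23)t) = 1750/149 → e^(0.35·t) = 11.745.
0.35·t = ln(11.745) = 2.4634, so t = 2.4634/0.35 = 7.0384.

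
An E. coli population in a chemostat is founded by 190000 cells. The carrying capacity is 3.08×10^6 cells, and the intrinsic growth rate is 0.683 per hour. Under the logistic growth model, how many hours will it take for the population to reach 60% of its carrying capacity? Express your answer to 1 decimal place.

A = (K − N₀)/N₀ = (3.08×10^6 − 190000)/190000 = 15.211.
Solve 3.08×10^6/(1 + 15.211·e^(−0.683t)) = 1.848×10^6: 1 + 15.211·e^(−0.683t) = 1.6667, so e^(−0.683t) = 0.0438293.
−0.683·t = ln(0.0438293) = -3.1275, so t = 3.1275/0.683 = 4.579.

4.6 hours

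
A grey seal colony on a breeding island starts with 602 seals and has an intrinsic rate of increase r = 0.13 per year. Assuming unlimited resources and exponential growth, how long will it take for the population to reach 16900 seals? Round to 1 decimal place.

Set N₀·e^(rt) = 16900: e^(0.13·t) = 16900/602 = 28.073.
0.13·t = ln(28.073) = 3.3348, so t = 3.3348/0.13 = 25.652.

25.7 years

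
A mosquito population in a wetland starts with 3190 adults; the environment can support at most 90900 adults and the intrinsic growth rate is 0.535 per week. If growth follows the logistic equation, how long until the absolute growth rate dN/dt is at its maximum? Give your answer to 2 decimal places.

6.19 weeks

Logistic growth is fastest at N = K/2 = 45450.
A = (K − N₀)/N₀ = 27.495. Set K/(1 + A·e^(−rt)) = K/2 → A·e^(−rt) = 1.
e^(−0.535t) = 1/27.495 = 0.0363699, so t = ln(27.495)/0.535 = 3.314/0.535 = 6.1944.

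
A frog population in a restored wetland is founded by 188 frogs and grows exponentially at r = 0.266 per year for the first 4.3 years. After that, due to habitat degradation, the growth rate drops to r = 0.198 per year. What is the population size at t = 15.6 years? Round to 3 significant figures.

Phase 1: N(4.3) = 188·e^(0.266×4.3) = 188·e^1.144 = 590.07.
Phase 2 runs for 15.6 − 4.3 = 11.3 years at r = 0.198.
N(15.6) = 590.07·e^(0.198×11.3) = 590.07·e^2.237 = 5528.33.

5530 frogs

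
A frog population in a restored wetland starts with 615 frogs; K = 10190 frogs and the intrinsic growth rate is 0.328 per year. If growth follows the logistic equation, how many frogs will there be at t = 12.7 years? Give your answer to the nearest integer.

A = (K − N₀)/N₀ = (10190 − 615)/615 = 15.569.
N(t) = K/(1 + A·e^(−rt)) = 10190/(1 + 15.569×e^(−0.328×12.7)).
e^(−4.166) = 0.01552; denominator = 1 + 15.569×0.01552 = 1.2416.
N = 10190/1.2416 = 8206.9.

8207 frogs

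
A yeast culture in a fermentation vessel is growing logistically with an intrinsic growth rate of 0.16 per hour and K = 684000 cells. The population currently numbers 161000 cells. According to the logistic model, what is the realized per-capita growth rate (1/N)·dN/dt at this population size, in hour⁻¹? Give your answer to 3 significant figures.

(1/N)·dN/dt = r(1 − N/K) = 0.16 × (1 − 161000/684000).
= 0.16 × 0.76462 = 0.12234.

0.122 per hour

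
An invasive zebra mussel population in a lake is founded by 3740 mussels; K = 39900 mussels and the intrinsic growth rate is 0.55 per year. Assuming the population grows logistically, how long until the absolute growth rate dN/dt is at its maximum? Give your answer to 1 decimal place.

Logistic growth is fastest at N = K/2 = 19950.
A = (K − N₀)/N₀ = 9.6684. Set K/(1 + A·e^(−rt)) = K/2 → A·e^(−rt) = 1.
e^(−0.55t) = 1/9.6684 = 0.103429, so t = ln(9.6684)/0.55 = 2.2689/0.55 = 4.1252.

4.1 years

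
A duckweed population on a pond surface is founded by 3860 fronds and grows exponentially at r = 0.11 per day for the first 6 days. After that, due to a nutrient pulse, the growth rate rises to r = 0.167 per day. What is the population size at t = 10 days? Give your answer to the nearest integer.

Phase 1: N(6) = 3860·e^(0.11×6) = 3860·e^0.66 = 7468.3.
Phase 2 runs for 10 − 6 = 4 days at r = 0.167.
N(10) = 7468.3·e^(0.167×4) = 7468.3·e^0.668 = 14565.7.

14566 fronds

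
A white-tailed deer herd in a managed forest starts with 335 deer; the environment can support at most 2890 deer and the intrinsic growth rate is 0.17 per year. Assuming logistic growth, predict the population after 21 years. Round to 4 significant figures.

2379 deer

A = (K − N₀)/N₀ = (2890 − 335)/335 = 7.6269.
N(t) = K/(1 + A·e^(−rt)) = 2890/(1 + 7.6269×e^(−0.17×21)).
e^(−3.57) = 0.028156; denominator = 1 + 7.6269×0.028156 = 1.2147.
N = 2890/1.2147 = 2379.11.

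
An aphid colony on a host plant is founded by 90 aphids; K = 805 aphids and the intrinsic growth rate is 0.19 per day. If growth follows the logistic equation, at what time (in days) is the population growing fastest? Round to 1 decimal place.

10.9 days

Logistic growth is fastest at N = K/2 = 402.5.
A = (K − N₀)/N₀ = 7.9444. Set K/(1 + A·e^(−rt)) = K/2 → A·e^(−rt) = 1.
e^(−0.19t) = 1/7.9444 = 0.125874, so t = ln(7.9444)/0.19 = 2.0725/0.19 = 10.908.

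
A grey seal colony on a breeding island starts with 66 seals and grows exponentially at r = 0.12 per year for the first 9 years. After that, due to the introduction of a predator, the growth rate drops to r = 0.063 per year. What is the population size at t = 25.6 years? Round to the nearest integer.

553 seals

Phase 1: N(9) = 66·e^(0.12×9) = 66·e^1.08 = 194.349.
Phase 2 runs for 25.6 − 9 = 16.6 years at r = 0.063.
N(25.6) = 194.349·e^(0.063×16.6) = 194.349·e^1.046 = 553.054.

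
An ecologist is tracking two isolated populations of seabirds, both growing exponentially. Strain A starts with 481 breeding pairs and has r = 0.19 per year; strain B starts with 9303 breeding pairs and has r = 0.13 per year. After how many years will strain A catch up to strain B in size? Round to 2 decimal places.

Set 481·e^(0.19t) = 9303·e^(0.13t).
e^((0.19 − 0.13)t) = 9303/481 → e^(0.06·t) = 19.341.
0.06·t = ln(19.341) = 2.9622, so t = 2.9622/0.06 = 49.37.

49.37 years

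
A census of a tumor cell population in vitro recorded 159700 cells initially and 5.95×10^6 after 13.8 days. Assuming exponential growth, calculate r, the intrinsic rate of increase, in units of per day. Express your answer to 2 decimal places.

From N(t) = N₀·e^(rt): e^(r·13.8) = 5.95×10^6/159700 = 37.257.
r·13.8 = ln(37.257) = 3.6178, so r = 3.6178/13.8 = 0.26216.

0.26 per day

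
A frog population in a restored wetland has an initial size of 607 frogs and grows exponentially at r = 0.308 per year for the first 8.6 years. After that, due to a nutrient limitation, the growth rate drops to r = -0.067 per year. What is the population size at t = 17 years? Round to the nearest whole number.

4888 frogs

Phase 1: N(8.6) = 607·e^(0.308×8.6) = 607·e^2.649 = 8581.2.
Phase 2 runs for 17 − 8.6 = 8.4 years at r = -0.067.
N(17) = 8581.2·e^(-0.067×8.4) = 8581.2·e^-0.5628 = 4887.95.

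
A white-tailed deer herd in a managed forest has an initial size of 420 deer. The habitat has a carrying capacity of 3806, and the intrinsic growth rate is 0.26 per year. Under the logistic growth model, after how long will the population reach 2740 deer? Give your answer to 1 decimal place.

A = (K − N₀)/N₀ = (3806 − 420)/420 = 8.0619.
Solve 3806/(1 + 8.0619·e^(−0.26t)) = 2740: 1 + 8.0619·e^(−0.26t) = 1.3891, so e^(−0.26t) = 0.048258.
−0.26·t = ln(0.048258) = -3.0312, so t = 3.0312/0.26 = 11.658.

11.7 years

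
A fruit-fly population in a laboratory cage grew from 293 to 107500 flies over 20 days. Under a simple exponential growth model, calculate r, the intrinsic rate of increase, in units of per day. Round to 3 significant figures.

From N(t) = N₀·e^(rt): e^(r·20) = 107500/293 = 366.89.
r·20 = ln(366.89) = 5.9051, so r = 5.9051/20 = 0.29525.

0.295 per day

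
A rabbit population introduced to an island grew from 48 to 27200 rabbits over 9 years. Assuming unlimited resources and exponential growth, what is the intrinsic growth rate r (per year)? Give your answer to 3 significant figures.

0.704 per year

From N(t) = N₀·e^(rt): e^(r·9) = 27200/48 = 566.67.
r·9 = ln(566.67) = 6.3398, so r = 6.3398/9 = 0.70442.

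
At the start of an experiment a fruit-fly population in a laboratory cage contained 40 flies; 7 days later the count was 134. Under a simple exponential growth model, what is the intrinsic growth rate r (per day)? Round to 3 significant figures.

From N(t) = N₀·e^(rt): e^(r·7) = 134/40 = 3.35.
r·7 = ln(3.35) = 1.209, so r = 1.209/7 = 0.17271.

0.173 per day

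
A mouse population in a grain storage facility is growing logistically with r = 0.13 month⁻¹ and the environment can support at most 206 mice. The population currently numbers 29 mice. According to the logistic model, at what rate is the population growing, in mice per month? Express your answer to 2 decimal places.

dN/dt = rN(1 − N/K) = 0.13 × 29 × (1 − 29/206).
1 − 29/206 = 0.85922; dN/dt = 0.13 × 29 × 0.85922 = 3.2393.

3.24 mice per month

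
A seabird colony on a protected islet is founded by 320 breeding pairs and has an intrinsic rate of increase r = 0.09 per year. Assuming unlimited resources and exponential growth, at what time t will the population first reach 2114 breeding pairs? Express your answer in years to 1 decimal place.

Set N₀·e^(rt) = 2114: e^(0.09·t) = 2114/320 = 6.6063.
0.09·t = ln(6.6063) = 1.888, so t = 1.888/0.09 = 20.978.

21.0 years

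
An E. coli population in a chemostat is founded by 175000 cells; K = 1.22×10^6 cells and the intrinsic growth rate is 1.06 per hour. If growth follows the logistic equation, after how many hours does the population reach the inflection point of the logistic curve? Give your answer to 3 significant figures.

1.69 hours

Logistic growth is fastest at N = K/2 = 610000.
A = (K − N₀)/N₀ = 5.9714. Set K/(1 + A·e^(−rt)) = K/2 → A·e^(−rt) = 1.
e^(−1.06t) = 1/5.9714 = 0.167464, so t = ln(5.9714)/1.06 = 1.787/1.06 = 1.6858.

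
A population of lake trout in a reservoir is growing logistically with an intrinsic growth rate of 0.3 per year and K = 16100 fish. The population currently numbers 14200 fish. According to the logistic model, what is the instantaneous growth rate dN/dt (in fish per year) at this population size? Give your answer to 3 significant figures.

503 fish per year

dN/dt = rN(1 − N/K) = 0.3 × 14200 × (1 − 14200/16100).
1 − 14200/16100 = 0.11801; dN/dt = 0.3 × 14200 × 0.11801 = 502.73.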